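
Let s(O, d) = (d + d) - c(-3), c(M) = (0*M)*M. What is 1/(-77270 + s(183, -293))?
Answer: -1/77856 ≈ -1.2844e-5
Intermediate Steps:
c(M) = 0 (c(M) = 0*M = 0)
s(O, d) = 2*d (s(O, d) = (d + d) - 1*0 = 2*d + 0 = 2*d)
1/(-77270 + s(183, -293)) = 1/(-77270 + 2*(-293)) = 1/(-77270 - 586) = 1/(-77856) = -1/77856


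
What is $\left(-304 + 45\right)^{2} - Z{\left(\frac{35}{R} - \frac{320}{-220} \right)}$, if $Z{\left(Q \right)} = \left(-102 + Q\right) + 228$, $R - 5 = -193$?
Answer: $\frac{138460317}{2068} \approx 66954.0$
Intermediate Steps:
$R = -188$ ($R = 5 - 193 = -188$)
$Z{\left(Q \right)} = 126 + Q$
$\left(-304 + 45\right)^{2} - Z{\left(\frac{35}{R} - \frac{320}{-220} \right)} = \left(-304 + 45\right)^{2} - \left(126 + \left(\frac{35}{-188} - \frac{320}{-220}\right)\right) = \left(-259\right)^{2} - \left(126 + \left(35 \left(- \frac{1}{188}\right) - - \frac{16}{11}\right)\right) = 67081 - \left(126 + \left(- \frac{35}{188} + \frac{16}{11}\right)\right) = 67081 - \left(126 + \frac{2623}{2068}\right) = 67081 - \frac{263191}{2068} = \frac{138460317}{2068}$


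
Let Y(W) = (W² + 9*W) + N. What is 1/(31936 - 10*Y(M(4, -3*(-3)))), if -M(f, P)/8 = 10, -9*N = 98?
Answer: -9/222796 ≈ -4.0396e-5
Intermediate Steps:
N = -98/9 (N = -⅑*98 = -98/9 ≈ -10.889)
M(f, P) = -80 (M(f, P) = -8*10 = -80)
Y(W) = -98/9 + W² + 9*W (Y(W) = (W² + 9*W) - 98/9 = -98/9 + W² + 9*W)
1/(31936 - 10*Y(M(4, -3*(-3)))) = 1/(31936 - 10*(-98/9 + (-80)² + 9*(-80))) = 1/(31936 - 10*(-98/9 + 6400 - 720)) = 1/(31936 - 10*51022/9) = 1/(31936 - 510220/9) = 1/(-222796/9) = -9/222796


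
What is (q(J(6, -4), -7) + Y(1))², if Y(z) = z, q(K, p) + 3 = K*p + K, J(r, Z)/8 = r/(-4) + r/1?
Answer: 47524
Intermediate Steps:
J(r, Z) = 6*r (J(r, Z) = 8*(r/(-4) + r/1) = 8*(r*(-¼) + r*1) = 8*(-r/4 + r) = 8*(3*r/4) = 6*r)
q(K, p) = -3 + K + K*p (q(K, p) = -3 + (K*p + K) = -3 + (K + K*p) = -3 + K + K*p)
(q(J(6, -4), -7) + Y(1))² = ((-3 + 6*6 + (6*6)*(-7)) + 1)² = ((-3 + 36 + 36*(-7)) + 1)² = ((-3 + 36 - 252) + 1)² = (-219 + 1)² = (-218)² = 47524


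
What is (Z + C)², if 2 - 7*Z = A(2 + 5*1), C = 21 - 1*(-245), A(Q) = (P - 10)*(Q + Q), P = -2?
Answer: 4129024/49 ≈ 84266.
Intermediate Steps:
A(Q) = -24*Q (A(Q) = (-2 - 10)*(Q + Q) = -24*Q)
C = 266 (C = 21 + 245 = 266)
Z = 170/7 (Z = 2/7 - (-24)*(2 + 5*1)/7 = 2/7 - (-24)*(2 + 5)/7 = 2/7 - (-24)*7/7 = 2/7 - ⅐*(-168) = 2/7 + 24 = 170/7 ≈ 24.286)
(Z + C)² = (170/7 + 266)² = (2032/7)² = 4129024/49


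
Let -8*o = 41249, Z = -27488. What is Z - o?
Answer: -178655/8 ≈ -22332.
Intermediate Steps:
o = -41249/8 (o = -⅛*41249 = -41249/8 ≈ -5156.1)
Z - o = -27488 - 1*(-41249/8) = -27488 + 41249/8 = -178655/8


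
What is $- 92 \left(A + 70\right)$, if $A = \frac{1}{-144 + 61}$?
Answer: $- \frac{534428}{83} \approx -6438.9$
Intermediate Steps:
$A = - \frac{1}{83}$ ($A = \frac{1}{-83} = - \frac{1}{83} \approx -0.012048$)
$- 92 \left(A + 70\right) = - 92 \left(- \frac{1}{83} + 70\right) = \left(-92\right) \frac{5809}{83} = - \frac{534428}{83}$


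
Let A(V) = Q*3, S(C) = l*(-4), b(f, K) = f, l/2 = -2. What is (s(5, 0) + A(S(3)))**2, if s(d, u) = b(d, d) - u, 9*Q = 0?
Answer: 25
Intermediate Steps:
l = -4 (l = 2*(-2) = -4)
Q = 0 (Q = (1/9)*0 = 0)
S(C) = 16 (S(C) = -4*(-4) = 16)
A(V) = 0 (A(V) = 0*3 = 0)
s(d, u) = d - u
(s(5, 0) + A(S(3)))**2 = ((5 - 1*0) + 0)**2 = ((5 + 0) + 0)**2 = (5 + 0)**2 = 5**2 = 25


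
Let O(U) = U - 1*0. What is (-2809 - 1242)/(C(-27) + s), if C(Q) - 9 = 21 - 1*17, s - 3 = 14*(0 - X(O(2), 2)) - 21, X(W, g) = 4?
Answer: 4051/61 ≈ 66.410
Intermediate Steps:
O(U) = U (O(U) = U + 0 = U)
s = -74 (s = 3 + (14*(0 - 1*4) - 21) = 3 + (14*(0 - 4) - 21) = 3 + (14*(-4) - 21) = 3 + (-56 - 21) = 3 - 77 = -74)
C(Q) = 13 (C(Q) = 9 + (21 - 1*17) = 9 + (21 - 17) = 9 + 4 = 13)
(-2809 - 1242)/(C(-27) + s) = (-2809 - 1242)/(13 - 74) = -4051/(-61) = -4051*(-1/61) = 4051/61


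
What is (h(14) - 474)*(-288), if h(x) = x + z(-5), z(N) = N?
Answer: 133920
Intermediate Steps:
h(x) = -5 + x (h(x) = x - 5 = -5 + x)
(h(14) - 474)*(-288) = ((-5 + 14) - 474)*(-288) = (9 - 474)*(-288) = -465*(-288) = 133920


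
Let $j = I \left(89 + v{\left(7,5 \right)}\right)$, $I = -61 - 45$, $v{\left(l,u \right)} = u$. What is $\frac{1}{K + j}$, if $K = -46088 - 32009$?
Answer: $- \frac{1}{88061} \approx -1.1356 \cdot 10^{-5}$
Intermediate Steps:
$I = -106$
$j = -9964$ ($j = - 106 \left(89 + 5\right) = \left(-106\right) 94 = -9964$)
$K = -78097$
$\frac{1}{K + j} = \frac{1}{-78097 - 9964} = \frac{1}{-88061} = - \frac{1}{88061}$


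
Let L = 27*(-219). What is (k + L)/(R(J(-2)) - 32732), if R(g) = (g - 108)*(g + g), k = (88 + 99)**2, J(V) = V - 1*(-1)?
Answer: -14528/16257 ≈ -0.89365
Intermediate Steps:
J(V) = 1 + V (J(V) = V + 1 = 1 + V)
L = -5913
k = 34969 (k = 187**2 = 34969)
R(g) = 2*g*(-108 + g) (R(g) = (-108 + g)*(2*g) = 2*g*(-108 + g))
(k + L)/(R(J(-2)) - 32732) = (34969 - 5913)/(2*(1 - 2)*(-108 + (1 - 2)) - 32732) = 29056/(2*(-1)*(-108 - 1) - 32732) = 29056/(2*(-1)*(-109) - 32732) = 29056/(218 - 32732) = 29056/(-32514) = 29056*(-1/32514) = -14528/16257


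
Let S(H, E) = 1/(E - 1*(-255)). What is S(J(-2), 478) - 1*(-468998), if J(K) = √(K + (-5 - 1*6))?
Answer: 343775535/733 ≈ 4.6900e+5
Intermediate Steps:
J(K) = √(-11 + K) (J(K) = √(K + (-5 - 6)) = √(K - 11) = √(-11 + K))
S(H, E) = 1/(255 + E) (S(H, E) = 1/(E + 255) = 1/(255 + E))
S(J(-2), 478) - 1*(-468998) = 1/(255 + 478) - 1*(-468998) = 1/733 + 468998 = 343775535/733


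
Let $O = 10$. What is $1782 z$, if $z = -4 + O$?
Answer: $10692$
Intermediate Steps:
$z = 6$ ($z = -4 + 10 = 6$)
$1782 z = 1782 \cdot 6 = 10692$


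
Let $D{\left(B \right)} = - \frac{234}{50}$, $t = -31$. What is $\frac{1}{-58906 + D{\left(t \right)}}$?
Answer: $- \frac{25}{1472767} \approx -1.6975 \cdot 10^{-5}$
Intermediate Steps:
$D{\left(B \right)} = - \frac{117}{25}$ ($D{\left(B \right)} = \left(-234\right) \frac{1}{50} = - \frac{117}{25}$)
$\frac{1}{-58906 + D{\left(t \right)}} = \frac{1}{-58906 - \frac{117}{25}} = \frac{1}{- \frac{1472767}{25}} = - \frac{25}{1472767}$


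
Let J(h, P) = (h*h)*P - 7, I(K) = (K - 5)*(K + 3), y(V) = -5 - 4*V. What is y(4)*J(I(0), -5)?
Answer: 23772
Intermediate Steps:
I(K) = (-5 + K)*(3 + K)
J(h, P) = -7 + P*h² (J(h, P) = h²*P - 7 = P*h² - 7 = -7 + P*h²)
y(4)*J(I(0), -5) = (-5 - 4*4)*(-7 - 5*(-15 + 0² - 2*0)²) = (-5 - 16)*(-7 - 5*(-15 + 0 + 0)²) = -21*(-7 - 5*(-15)²) = -21*(-7 - 5*225) = -21*(-7 - 1125) = -21*(-1132) = 23772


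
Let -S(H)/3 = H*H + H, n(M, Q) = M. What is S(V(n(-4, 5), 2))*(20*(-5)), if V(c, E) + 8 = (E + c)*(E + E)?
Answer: 72000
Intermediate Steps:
V(c, E) = -8 + 2*E*(E + c) (V(c, E) = -8 + (E + c)*(E + E) = -8 + (E + c)*(2*E) = -8 + 2*E*(E + c))
S(H) = -3*H - 3*H² (S(H) = -3*(H*H + H) = -3*(H² + H) = -3*(H + H²) = -3*H - 3*H²)
S(V(n(-4, 5), 2))*(20*(-5)) = (-3*(-8 + 2*2² + 2*2*(-4))*(1 + (-8 + 2*2² + 2*2*(-4))))*(20*(-5)) = -3*(-8 + 2*4 - 16)*(1 + (-8 + 2*4 - 16))*(-100) = -3*(-8 + 8 - 16)*(1 + (-8 + 8 - 16))*(-100) = -3*(-16)*(1 - 16)*(-100) = -3*(-16)*(-15)*(-100) = -720*(-100) = 72000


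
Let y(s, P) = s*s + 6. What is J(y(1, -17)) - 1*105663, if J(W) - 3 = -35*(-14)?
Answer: -105170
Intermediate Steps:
y(s, P) = 6 + s**2 (y(s, P) = s**2 + 6 = 6 + s**2)
J(W) = 493 (J(W) = 3 - 35*(-14) = 3 + 490 = 493)
J(y(1, -17)) - 1*105663 = 493 - 1*105663 = 493 - 105663 = -105170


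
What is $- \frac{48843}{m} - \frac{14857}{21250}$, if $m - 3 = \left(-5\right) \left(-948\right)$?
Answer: $- \frac{7244317}{658750} \approx -10.997$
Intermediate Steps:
$m = 4743$ ($m = 3 - -4740 = 3 + 4740 = 4743$)
$- \frac{48843}{m} - \frac{14857}{21250} = - \frac{48843}{4743} - \frac{14857}{21250} = \left(-48843\right) \frac{1}{4743} - \frac{14857}{21250} = - \frac{5427}{527} - \frac{14857}{21250} = - \frac{7244317}{658750}$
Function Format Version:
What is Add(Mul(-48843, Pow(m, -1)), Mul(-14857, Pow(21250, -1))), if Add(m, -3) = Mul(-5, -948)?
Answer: Rational(-7244317, 658750) ≈ -10.997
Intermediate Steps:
m = 4743 (m = Add(3, Mul(-5, -948)) = Add(3, 4740) = 4743)
Add(Mul(-48843, Pow(m, -1)), Mul(-14857, Pow(21250, -1))) = Add(Mul(-48843, Pow(4743, -1)), Mul(-14857, Pow(21250, -1))) = Add(Mul(-48843, Rational(1, 4743)), Mul(-14857, Rational(1, 21250))) = Add(Rational(-5427, 527), Rational(-14857, 21250)) = Rational(-7244317, 658750)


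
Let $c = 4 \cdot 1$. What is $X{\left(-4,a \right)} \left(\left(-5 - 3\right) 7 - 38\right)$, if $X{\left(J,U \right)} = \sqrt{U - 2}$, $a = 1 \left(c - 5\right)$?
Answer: $- 94 i \sqrt{3} \approx - 162.81 i$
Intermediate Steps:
$c = 4$
$a = -1$ ($a = 1 \left(4 - 5\right) = 1 \left(-1\right) = -1$)
$X{\left(J,U \right)} = \sqrt{-2 + U}$
$X{\left(-4,a \right)} \left(\left(-5 - 3\right) 7 - 38\right) = \sqrt{-2 - 1} \left(\left(-5 - 3\right) 7 - 38\right) = \sqrt{-3} \left(\left(-8\right) 7 - 38\right) = i \sqrt{3} \left(-56 - 38\right) = i \sqrt{3} \left(-94\right) = - 94 i \sqrt{3}$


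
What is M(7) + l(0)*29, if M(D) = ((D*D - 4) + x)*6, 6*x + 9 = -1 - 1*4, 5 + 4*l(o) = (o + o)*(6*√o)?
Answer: 879/4 ≈ 219.75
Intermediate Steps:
l(o) = -5/4 + 3*o^(3/2) (l(o) = -5/4 + ((o + o)*(6*√o))/4 = -5/4 + ((2*o)*(6*√o))/4 = -5/4 + (12*o^(3/2))/4 = -5/4 + 3*o^(3/2))
x = -7/3 (x = -3/2 + (-1 - 1*4)/6 = -3/2 + (-1 - 4)/6 = -3/2 + (⅙)*(-5) = -3/2 - ⅚ = -7/3 ≈ -2.3333)
M(D) = -38 + 6*D² (M(D) = ((D*D - 4) - 7/3)*6 = ((D² - 4) - 7/3)*6 = ((-4 + D²) - 7/3)*6 = (-19/3 + D²)*6 = -38 + 6*D²)
M(7) + l(0)*29 = (-38 + 6*7²) + (-5/4 + 3*0^(3/2))*29 = (-38 + 6*49) + (-5/4 + 3*0)*29 = (-38 + 294) + (-5/4 + 0)*29 = 256 - 5/4*29 = 256 - 145/4 = 879/4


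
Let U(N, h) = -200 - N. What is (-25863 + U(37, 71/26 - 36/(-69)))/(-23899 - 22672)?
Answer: 26100/46571 ≈ 0.56043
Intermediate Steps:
(-25863 + U(37, 71/26 - 36/(-69)))/(-23899 - 22672) = (-25863 + (-200 - 1*37))/(-23899 - 22672) = (-25863 + (-200 - 37))/(-46571) = (-25863 - 237)*(-1/46571) = -26100*(-1/46571) = 26100/46571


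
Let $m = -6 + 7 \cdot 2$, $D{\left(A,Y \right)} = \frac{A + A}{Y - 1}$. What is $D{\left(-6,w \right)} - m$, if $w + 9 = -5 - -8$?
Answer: $- \frac{44}{7} \approx -6.2857$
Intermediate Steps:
$w = -6$ ($w = -9 - -3 = -9 + \left(-5 + 8\right) = -9 + 3 = -6$)
$D{\left(A,Y \right)} = \frac{2 A}{-1 + Y}$
$m = 8$ ($m = -6 + 14 = 8$)
$D{\left(-6,w \right)} - m = 2 \left(-6\right) \frac{1}{-1 - 6} - 8 = 2 \left(-6\right) \frac{1}{-7} - 8 = 2 \left(-6\right) \left(- \frac{1}{7}\right) - 8 = \frac{12}{7} - 8 = - \frac{44}{7}$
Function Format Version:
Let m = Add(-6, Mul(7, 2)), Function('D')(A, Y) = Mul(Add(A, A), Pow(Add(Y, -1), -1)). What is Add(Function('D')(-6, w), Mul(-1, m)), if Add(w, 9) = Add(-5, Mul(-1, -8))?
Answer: Rational(-44, 7) ≈ -6.2857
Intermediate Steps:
w = -6 (w = Add(-9, Add(-5, Mul(-1, -8))) = Add(-9, Add(-5, 8)) = Add(-9, 3) = -6)
Function('D')(A, Y) = Mul(2, A, Pow(Add(-1, Y), -1)) (Function('D')(A, Y) = Mul(Mul(2, A), Pow(Add(-1, Y), -1)) = Mul(2, A, Pow(Add(-1, Y), -1)))
m = 8 (m = Add(-6, 14) = 8)
Add(Function('D')(-6, w), Mul(-1, m)) = Add(Mul(2, -6, Pow(Add(-1, -6), -1)), Mul(-1, 8)) = Add(Mul(2, -6, Pow(-7, -1)), -8) = Add(Mul(2, -6, Rational(-1, 7)), -8) = Add(Rational(12, 7), -8) = Rational(-44, 7)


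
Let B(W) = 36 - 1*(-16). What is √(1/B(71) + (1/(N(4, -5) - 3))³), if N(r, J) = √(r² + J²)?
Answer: √(-1118 + 221*√41)/(26*√(-99 + 17*√41)) ≈ 0.21120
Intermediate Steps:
N(r, J) = √(J² + r²)
B(W) = 52 (B(W) = 36 + 16 = 52)
√(1/B(71) + (1/(N(4, -5) - 3))³) = √(1/52 + (1/(√((-5)² + 4²) - 3))³) = √(1/52 + (1/(√(25 + 16) - 3))³) = √(1/52 + (1/(√41 - 3))³) = √(1/52 + (1/(-3 + √41))³) = √(1/52 + (-3 + √41)⁻³)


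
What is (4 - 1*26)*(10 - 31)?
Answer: 462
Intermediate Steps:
(4 - 1*26)*(10 - 31) = (4 - 26)*(-21) = -22*(-21) = 462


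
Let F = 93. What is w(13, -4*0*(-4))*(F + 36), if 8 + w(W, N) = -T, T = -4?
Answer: -516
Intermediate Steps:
w(W, N) = -4 (w(W, N) = -8 - 1*(-4) = -8 + 4 = -4)
w(13, -4*0*(-4))*(F + 36) = -4*(93 + 36) = -4*129 = -516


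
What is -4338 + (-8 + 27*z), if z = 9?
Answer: -4103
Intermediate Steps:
-4338 + (-8 + 27*z) = -4338 + (-8 + 27*9) = -4338 + (-8 + 243) = -4338 + 235 = -4103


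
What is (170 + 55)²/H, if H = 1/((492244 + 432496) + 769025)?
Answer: 85746853125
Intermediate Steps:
H = 1/1693765 (H = 1/(924740 + 769025) = 1/1693765 ≈ 5.9040e-7)
(170 + 55)²/H = (170 + 55)²/(1/1693765) = 225²*1693765 = 50625*1693765 = 85746853125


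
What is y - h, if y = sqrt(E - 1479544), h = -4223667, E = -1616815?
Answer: 4223667 + 7*I*sqrt(63191) ≈ 4.2237e+6 + 1759.6*I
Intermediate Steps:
y = 7*I*sqrt(63191) (y = sqrt(-1616815 - 1479544) = sqrt(-3096359) = 7*I*sqrt(63191) ≈ 1759.6*I)
y - h = 7*I*sqrt(63191) - 1*(-4223667) = 7*I*sqrt(63191) + 4223667 = 4223667 + 7*I*sqrt(63191)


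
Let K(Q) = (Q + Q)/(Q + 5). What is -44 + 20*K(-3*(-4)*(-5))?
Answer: -4/11 ≈ -0.36364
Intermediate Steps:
K(Q) = 2*Q/(5 + Q) (K(Q) = (2*Q)/(5 + Q) = 2*Q/(5 + Q))
-44 + 20*K(-3*(-4)*(-5)) = -44 + 20*(2*(-3*(-4)*(-5))/(5 - 3*(-4)*(-5))) = -44 + 20*(2*(12*(-5))/(5 + 12*(-5))) = -44 + 20*(2*(-60)/(5 - 60)) = -44 + 20*(2*(-60)/(-55)) = -44 + 20*(2*(-60)*(-1/55)) = -44 + 20*(24/11) = -44 + 480/11 = -4/11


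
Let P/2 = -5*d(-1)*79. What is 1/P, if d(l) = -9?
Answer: 1/7110 ≈ 0.00014065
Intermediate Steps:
P = 7110 (P = 2*(-5*(-9)*79) = 2*(45*79) = 2*3555 = 7110)
1/P = 1/7110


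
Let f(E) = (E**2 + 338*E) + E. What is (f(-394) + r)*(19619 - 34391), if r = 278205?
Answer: -4429753500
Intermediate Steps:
f(E) = E**2 + 339*E
(f(-394) + r)*(19619 - 34391) = (-394*(339 - 394) + 278205)*(19619 - 34391) = (-394*(-55) + 278205)*(-14772) = (21670 + 278205)*(-14772) = 299875*(-14772) = -4429753500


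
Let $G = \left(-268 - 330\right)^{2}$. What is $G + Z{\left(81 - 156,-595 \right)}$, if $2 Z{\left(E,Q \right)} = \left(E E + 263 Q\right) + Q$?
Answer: $\frac{563753}{2} \approx 2.8188 \cdot 10^{5}$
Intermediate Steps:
$G = 357604$ ($G = \left(-598\right)^{2} = 357604$)
$Z{\left(E,Q \right)} = \frac{E^{2}}{2} + 132 Q$ ($Z{\left(E,Q \right)} = \frac{\left(E E + 263 Q\right) + Q}{2} = \frac{\left(E^{2} + 263 Q\right) + Q}{2} = \frac{E^{2} + 264 Q}{2} = \frac{E^{2}}{2} + 132 Q$)
$G + Z{\left(81 - 156,-595 \right)} = 357604 + \left(\frac{\left(81 - 156\right)^{2}}{2} + 132 \left(-595\right)\right) = 357604 - \left(78540 - \frac{\left(81 - 156\right)^{2}}{2}\right) = 357604 - \left(78540 - \frac{\left(-75\right)^{2}}{2}\right) = 357604 + \left(\frac{1}{2} \cdot 5625 - 78540\right) = 357604 + \left(\frac{5625}{2} - 78540\right) = 357604 - \frac{151455}{2} = \frac{563753}{2}$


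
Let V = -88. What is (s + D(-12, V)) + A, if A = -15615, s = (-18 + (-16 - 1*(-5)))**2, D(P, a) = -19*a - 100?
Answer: -13202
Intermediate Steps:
D(P, a) = -100 - 19*a
s = 841 (s = (-18 + (-16 + 5))**2 = (-18 - 11)**2 = (-29)**2 = 841)
(s + D(-12, V)) + A = (841 + (-100 - 19*(-88))) - 15615 = (841 + (-100 + 1672)) - 15615 = (841 + 1572) - 15615 = 2413 - 15615 = -13202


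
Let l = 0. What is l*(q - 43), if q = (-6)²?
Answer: 0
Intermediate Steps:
q = 36
l*(q - 43) = 0*(36 - 43) = 0*(-7) = 0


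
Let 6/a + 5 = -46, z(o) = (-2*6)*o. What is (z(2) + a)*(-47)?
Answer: 19270/17 ≈ 1133.5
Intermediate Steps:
z(o) = -12*o
a = -2/17 (a = 6/(-5 - 46) = 6/(-51) = 6*(-1/51) = -2/17 ≈ -0.11765)
(z(2) + a)*(-47) = (-12*2 - 2/17)*(-47) = (-24 - 2/17)*(-47) = -410/17*(-47) = 19270/17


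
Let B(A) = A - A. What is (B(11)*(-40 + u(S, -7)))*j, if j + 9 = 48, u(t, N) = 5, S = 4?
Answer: 0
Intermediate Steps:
j = 39 (j = -9 + 48 = 39)
B(A) = 0
(B(11)*(-40 + u(S, -7)))*j = (0*(-40 + 5))*39 = (0*(-35))*39 = 0*39 = 0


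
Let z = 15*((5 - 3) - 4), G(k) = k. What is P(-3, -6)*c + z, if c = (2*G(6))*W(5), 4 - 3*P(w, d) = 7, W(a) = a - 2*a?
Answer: 30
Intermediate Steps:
W(a) = -a
P(w, d) = -1 (P(w, d) = 4/3 - 1/3*7 = 4/3 - 7/3 = -1)
z = -30 (z = 15*(2 - 4) = 15*(-2) = -30)
c = -60 (c = (2*6)*(-1*5) = 12*(-5) = -60)
P(-3, -6)*c + z = -1*(-60) - 30 = 60 - 30 = 30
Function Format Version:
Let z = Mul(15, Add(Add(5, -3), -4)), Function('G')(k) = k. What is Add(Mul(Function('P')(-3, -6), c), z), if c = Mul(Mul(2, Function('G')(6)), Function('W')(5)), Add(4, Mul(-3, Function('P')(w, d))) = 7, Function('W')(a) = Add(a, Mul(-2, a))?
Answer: 30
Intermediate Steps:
Function('W')(a) = Mul(-1, a)
Function('P')(w, d) = -1 (Function('P')(w, d) = Add(Rational(4, 3), Mul(Rational(-1, 3), 7)) = Add(Rational(4, 3), Rational(-7, 3)) = -1)
z = -30 (z = Mul(15, Add(2, -4)) = Mul(15, -2) = -30)
c = -60 (c = Mul(Mul(2, 6), Mul(-1, 5)) = Mul(12, -5) = -60)
Add(Mul(Function('P')(-3, -6), c), z) = Add(Mul(-1, -60), -30) = Add(60, -30) = 30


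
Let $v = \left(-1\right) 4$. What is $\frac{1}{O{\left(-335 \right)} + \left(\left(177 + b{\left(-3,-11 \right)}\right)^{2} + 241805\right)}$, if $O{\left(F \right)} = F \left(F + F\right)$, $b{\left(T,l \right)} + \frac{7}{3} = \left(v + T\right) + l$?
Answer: $\frac{9}{4417195} \approx 2.0375 \cdot 10^{-6}$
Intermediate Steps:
$v = -4$
$b{\left(T,l \right)} = - \frac{19}{3} + T + l$ ($b{\left(T,l \right)} = - \frac{7}{3} + \left(\left(-4 + T\right) + l\right) = - \frac{7}{3} + \left(-4 + T + l\right) = - \frac{19}{3} + T + l$)
$O{\left(F \right)} = 2 F^{2}$ ($O{\left(F \right)} = F 2 F = 2 F^{2}$)
$\frac{1}{O{\left(-335 \right)} + \left(\left(177 + b{\left(-3,-11 \right)}\right)^{2} + 241805\right)} = \frac{1}{2 \left(-335\right)^{2} + \left(\left(177 - \frac{61}{3}\right)^{2} + 241805\right)} = \frac{1}{2 \cdot 112225 + \left(\left(177 - \frac{61}{3}\right)^{2} + 241805\right)} = \frac{1}{224450 + \left(\left(\frac{470}{3}\right)^{2} + 241805\right)} = \frac{1}{224450 + \left(\frac{220900}{9} + 241805\right)} = \frac{1}{224450 + \frac{2397145}{9}} = \frac{1}{\frac{4417195}{9}} = \frac{9}{4417195}$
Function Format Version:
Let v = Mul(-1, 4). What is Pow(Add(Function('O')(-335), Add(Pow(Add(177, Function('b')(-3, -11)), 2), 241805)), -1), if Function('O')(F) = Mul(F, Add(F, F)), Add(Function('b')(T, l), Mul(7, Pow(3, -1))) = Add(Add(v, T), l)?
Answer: Rational(9, 4417195) ≈ 2.0375e-6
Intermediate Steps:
v = -4
Function('b')(T, l) = Add(Rational(-19, 3), T, l) (Function('b')(T, l) = Add(Rational(-7, 3), Add(Add(-4, T), l)) = Add(Rational(-7, 3), Add(-4, T, l)) = Add(Rational(-19, 3), T, l))
Function('O')(F) = Mul(2, Pow(F, 2)) (Function('O')(F) = Mul(F, Mul(2, F)) = Mul(2, Pow(F, 2)))
Pow(Add(Function('O')(-335), Add(Pow(Add(177, Function('b')(-3, -11)), 2), 241805)), -1) = Pow(Add(Mul(2, Pow(-335, 2)), Add(Pow(Add(177, Add(Rational(-19, 3), -3, -11)), 2), 241805)), -1) = Pow(Add(Mul(2, 112225), Add(Pow(Add(177, Rational(-61, 3)), 2), 241805)), -1) = Pow(Add(224450, Add(Pow(Rational(470, 3), 2), 241805)), -1) = Pow(Add(224450, Add(Rational(220900, 9), 241805)), -1) = Pow(Add(224450, Rational(2397145, 9)), -1) = Pow(Rational(4417195, 9), -1) = Rational(9, 4417195)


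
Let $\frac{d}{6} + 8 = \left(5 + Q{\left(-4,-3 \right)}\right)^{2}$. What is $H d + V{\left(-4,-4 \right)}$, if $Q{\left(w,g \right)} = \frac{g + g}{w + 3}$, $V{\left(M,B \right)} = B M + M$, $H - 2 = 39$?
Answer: $27810$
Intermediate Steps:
$H = 41$ ($H = 2 + 39 = 41$)
$V{\left(M,B \right)} = M + B M$
$Q{\left(w,g \right)} = \frac{2 g}{3 + w}$
$d = 678$ ($d = -48 + 6 \left(5 + 2 \left(-3\right) \frac{1}{3 - 4}\right)^{2} = -48 + 6 \left(5 + 2 \left(-3\right) \frac{1}{-1}\right)^{2} = -48 + 6 \left(5 + 2 \left(-3\right) \left(-1\right)\right)^{2} = -48 + 6 \left(5 + 6\right)^{2} = -48 + 6 \cdot 11^{2} = -48 + 6 \cdot 121 = -48 + 726 = 678$)
$H d + V{\left(-4,-4 \right)} = 41 \cdot 678 - 4 \left(1 - 4\right) = 27798 - -12 = 27798 + 12 = 27810$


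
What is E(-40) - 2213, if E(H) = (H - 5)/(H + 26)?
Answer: -30937/14 ≈ -2209.8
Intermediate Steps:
E(H) = (-5 + H)/(26 + H)
E(-40) - 2213 = (-5 - 40)/(26 - 40) - 2213 = -45/(-14) - 2213 = -1/14*(-45) - 2213 = 45/14 - 2213 = -30937/14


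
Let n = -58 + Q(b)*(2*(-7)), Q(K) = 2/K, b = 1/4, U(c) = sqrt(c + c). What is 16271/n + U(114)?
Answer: -16271/170 + 2*sqrt(57) ≈ -80.612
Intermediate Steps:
U(c) = sqrt(2)*sqrt(c) (U(c) = sqrt(2*c) = sqrt(2)*sqrt(c))
b = 1/4 ≈ 0.25000
n = -170 (n = -58 + (2/(1/4))*(2*(-7)) = -58 + (2*4)*(-14) = -58 + 8*(-14) = -58 - 112 = -170)
16271/n + U(114) = 16271/(-170) + sqrt(2)*sqrt(114) = 16271*(-1/170) + 2*sqrt(57) = -16271/170 + 2*sqrt(57)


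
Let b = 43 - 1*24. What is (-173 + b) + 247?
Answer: 93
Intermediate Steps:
b = 19 (b = 43 - 24 = 19)
(-173 + b) + 247 = (-173 + 19) + 247 = -154 + 247 = 93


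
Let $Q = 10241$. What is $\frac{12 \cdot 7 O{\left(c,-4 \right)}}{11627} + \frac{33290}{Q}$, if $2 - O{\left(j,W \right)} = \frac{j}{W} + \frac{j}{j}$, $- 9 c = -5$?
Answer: $\frac{15118541}{4639173} \approx 3.2589$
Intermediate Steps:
$c = \frac{5}{9}$ ($c = \left(- \frac{1}{9}\right) \left(-5\right) = \frac{5}{9} \approx 0.55556$)
$O{\left(j,W \right)} = 1 - \frac{j}{W}$ ($O{\left(j,W \right)} = 2 - \left(\frac{j}{W} + \frac{j}{j}\right) = 2 - \left(\frac{j}{W} + 1\right) = 2 - \left(1 + \frac{j}{W}\right) = 1 - \frac{j}{W}$)
$\frac{12 \cdot 7 O{\left(c,-4 \right)}}{11627} + \frac{33290}{Q} = \frac{12 \cdot 7 \frac{-4 - \frac{5}{9}}{-4}}{11627} + \frac{33290}{10241} = 84 \left(- \frac{-4 - \frac{5}{9}}{4}\right) \frac{1}{11627} + 33290 \cdot \frac{1}{10241} = 84 \left(\left(- \frac{1}{4}\right) \left(- \frac{41}{9}\right)\right) \frac{1}{11627} + \frac{33290}{10241} = 84 \cdot \frac{41}{36} \cdot \frac{1}{11627} + \frac{33290}{10241} = \frac{287}{3} \cdot \frac{1}{11627} + \frac{33290}{10241} = \frac{41}{4983} + \frac{33290}{10241} = \frac{15118541}{4639173}$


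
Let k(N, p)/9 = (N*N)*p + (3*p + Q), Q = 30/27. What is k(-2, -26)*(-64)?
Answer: 104192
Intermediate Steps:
Q = 10/9 (Q = 30*(1/27) = 10/9 ≈ 1.1111)
k(N, p) = 10 + 27*p + 9*p*N² (k(N, p) = 9*((N*N)*p + (3*p + 10/9)) = 9*(N²*p + (10/9 + 3*p)) = 9*(p*N² + (10/9 + 3*p)) = 9*(10/9 + 3*p + p*N²) = 10 + 27*p + 9*p*N²)
k(-2, -26)*(-64) = (10 + 27*(-26) + 9*(-26)*(-2)²)*(-64) = (10 - 702 + 9*(-26)*4)*(-64) = (10 - 702 - 936)*(-64) = -1628*(-64) = 104192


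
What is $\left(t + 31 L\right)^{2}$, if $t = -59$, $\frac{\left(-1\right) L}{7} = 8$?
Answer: $3222025$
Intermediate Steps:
$L = -56$ ($L = \left(-7\right) 8 = -56$)
$\left(t + 31 L\right)^{2} = \left(-59 + 31 \left(-56\right)\right)^{2} = \left(-59 - 1736\right)^{2} = \left(-1795\right)^{2} = 3222025$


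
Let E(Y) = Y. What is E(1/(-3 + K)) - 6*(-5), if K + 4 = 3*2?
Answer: 29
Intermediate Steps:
K = 2 (K = -4 + 3*2 = -4 + 6 = 2)
E(1/(-3 + K)) - 6*(-5) = 1/(-3 + 2) - 6*(-5) = 1/(-1) + 30 = -1 + 30 = 29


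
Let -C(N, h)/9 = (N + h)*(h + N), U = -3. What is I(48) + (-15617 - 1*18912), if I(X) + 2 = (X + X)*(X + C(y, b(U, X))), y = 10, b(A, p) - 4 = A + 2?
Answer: -175939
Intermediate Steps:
b(A, p) = 6 + A (b(A, p) = 4 + (A + 2) = 4 + (2 + A) = 6 + A)
C(N, h) = -9*(N + h)² (C(N, h) = -9*(N + h)*(h + N) = -9*(N + h)*(N + h) = -9*(N + h)²)
I(X) = -2 + 2*X*(-1521 + X) (I(X) = -2 + (X + X)*(X - 9*(10 + (6 - 3))²) = -2 + (2*X)*(X - 9*(10 + 3)²) = -2 + (2*X)*(X - 9*13²) = -2 + (2*X)*(X - 9*169) = -2 + (2*X)*(X - 1521) = -2 + (2*X)*(-1521 + X) = -2 + 2*X*(-1521 + X))
I(48) + (-15617 - 1*18912) = (-2 - 3042*48 + 2*48²) + (-15617 - 1*18912) = (-2 - 146016 + 2*2304) + (-15617 - 18912) = (-2 - 146016 + 4608) - 34529 = -141410 - 34529 = -175939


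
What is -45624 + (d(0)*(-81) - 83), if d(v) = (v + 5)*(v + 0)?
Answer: -45707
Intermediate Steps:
d(v) = v*(5 + v) (d(v) = (5 + v)*v = v*(5 + v))
-45624 + (d(0)*(-81) - 83) = -45624 + ((0*(5 + 0))*(-81) - 83) = -45624 + ((0*5)*(-81) - 83) = -45624 + (0*(-81) - 83) = -45624 + (0 - 83) = -45624 - 83 = -45707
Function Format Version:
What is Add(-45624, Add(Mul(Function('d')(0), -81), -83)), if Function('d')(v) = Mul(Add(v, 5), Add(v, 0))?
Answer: -45707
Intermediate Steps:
Function('d')(v) = Mul(v, Add(5, v)) (Function('d')(v) = Mul(Add(5, v), v) = Mul(v, Add(5, v)))
Add(-45624, Add(Mul(Function('d')(0), -81), -83)) = Add(-45624, Add(Mul(Mul(0, Add(5, 0)), -81), -83)) = Add(-45624, Add(Mul(Mul(0, 5), -81), -83)) = Add(-45624, Add(Mul(0, -81), -83)) = Add(-45624, Add(0, -83)) = Add(-45624, -83) = -45707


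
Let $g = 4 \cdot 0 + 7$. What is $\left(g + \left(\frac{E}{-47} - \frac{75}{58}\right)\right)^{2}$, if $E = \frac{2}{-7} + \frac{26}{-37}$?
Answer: $\frac{16354833780321}{498484009156} \approx 32.809$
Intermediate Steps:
$E = - \frac{256}{259}$ ($E = 2 \left(- \frac{1}{7}\right) + 26 \left(- \frac{1}{37}\right) = - \frac{2}{7} - \frac{26}{37} = - \frac{256}{259} \approx -0.98842$)
$g = 7$ ($g = 0 + 7 = 7$)
$\left(g + \left(\frac{E}{-47} - \frac{75}{58}\right)\right)^{2} = \left(7 - \left(- \frac{256}{12173} + \frac{75}{58}\right)\right)^{2} = \left(7 - \frac{898127}{706034}\right)^{2} = \left(\frac{4044111}{706034}\right)^{2} = \frac{16354833780321}{498484009156}$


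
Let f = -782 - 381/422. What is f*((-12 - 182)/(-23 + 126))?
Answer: 32047345/21733 ≈ 1474.6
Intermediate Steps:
f = -330385/422 (f = -782 - 381*1/422 = -782 - 381/422 = -330385/422 ≈ -782.90)
f*((-12 - 182)/(-23 + 126)) = -330385*(-12 - 182)/(422*(-23 + 126)) = -(-32047345)/(211*103) = -330385/422*(-194/103) = 32047345/21733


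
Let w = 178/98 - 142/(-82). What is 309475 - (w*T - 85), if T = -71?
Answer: 622412128/2009 ≈ 3.0981e+5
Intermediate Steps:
w = 7128/2009 (w = 178*(1/98) - 142*(-1/82) = 89/49 + 71/41 = 7128/2009 ≈ 3.5480)
309475 - (w*T - 85) = 309475 - ((7128/2009)*(-71) - 85) = 309475 - (-506088/2009 - 85) = 309475 - 1*(-676853/2009) = 309475 + 676853/2009 = 622412128/2009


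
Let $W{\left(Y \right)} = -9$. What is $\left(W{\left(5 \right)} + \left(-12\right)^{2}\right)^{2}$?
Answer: $18225$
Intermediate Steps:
$\left(W{\left(5 \right)} + \left(-12\right)^{2}\right)^{2} = \left(-9 + \left(-12\right)^{2}\right)^{2} = \left(-9 + 144\right)^{2} = 135^{2} = 18225$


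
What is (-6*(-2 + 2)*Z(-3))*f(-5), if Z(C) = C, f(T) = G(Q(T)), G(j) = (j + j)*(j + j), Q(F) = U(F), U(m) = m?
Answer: 0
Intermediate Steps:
Q(F) = F
G(j) = 4*j² (G(j) = (2*j)*(2*j) = 4*j²)
f(T) = 4*T²
(-6*(-2 + 2)*Z(-3))*f(-5) = (-6*(-2 + 2)*(-3))*(4*(-5)²) = (-0*(-3))*(4*25) = -6*0*100 = 0*100 = 0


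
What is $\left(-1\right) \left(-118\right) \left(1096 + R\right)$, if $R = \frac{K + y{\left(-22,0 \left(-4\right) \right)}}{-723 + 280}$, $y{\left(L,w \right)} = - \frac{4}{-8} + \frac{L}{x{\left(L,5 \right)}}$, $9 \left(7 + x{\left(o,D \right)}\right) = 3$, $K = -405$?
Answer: $\frac{286698228}{2215} \approx 1.2943 \cdot 10^{5}$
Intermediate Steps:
$x{\left(o,D \right)} = - \frac{20}{3}$ ($x{\left(o,D \right)} = -7 + \frac{1}{9} \cdot 3 = -7 + \frac{1}{3} = - \frac{20}{3}$)
$y{\left(L,w \right)} = \frac{1}{2} - \frac{3 L}{20}$ ($y{\left(L,w \right)} = - \frac{4}{-8} + \frac{L}{- \frac{20}{3}} = \left(-4\right) \left(- \frac{1}{8}\right) + L \left(- \frac{3}{20}\right) = \frac{1}{2} - \frac{3 L}{20}$)
$R = \frac{2006}{2215}$ ($R = \frac{-405 + \left(\frac{1}{2} - - \frac{33}{10}\right)}{-723 + 280} = \frac{-405 + \left(\frac{1}{2} + \frac{33}{10}\right)}{-443} = \left(-405 + \frac{19}{5}\right) \left(- \frac{1}{443}\right) = \left(- \frac{2006}{5}\right) \left(- \frac{1}{443}\right) = \frac{2006}{2215} \approx 0.90564$)
$\left(-1\right) \left(-118\right) \left(1096 + R\right) = \left(-1\right) \left(-118\right) \left(1096 + \frac{2006}{2215}\right) = 118 \cdot \frac{2429646}{2215} = \frac{286698228}{2215}$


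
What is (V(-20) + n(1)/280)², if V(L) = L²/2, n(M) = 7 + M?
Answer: 49014001/1225 ≈ 40011.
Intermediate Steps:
V(L) = L²/2
(V(-20) + n(1)/280)² = ((½)*(-20)² + (7 + 1)/280)² = ((½)*400 + 8*(1/280))² = (200 + 1/35)² = (7001/35)² = 49014001/1225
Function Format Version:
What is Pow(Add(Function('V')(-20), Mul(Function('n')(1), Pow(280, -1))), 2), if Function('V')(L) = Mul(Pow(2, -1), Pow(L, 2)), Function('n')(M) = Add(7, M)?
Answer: Rational(49014001, 1225) ≈ 40011.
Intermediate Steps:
Function('V')(L) = Mul(Rational(1, 2), Pow(L, 2))
Pow(Add(Function('V')(-20), Mul(Function('n')(1), Pow(280, -1))), 2) = Pow(Add(Mul(Rational(1, 2), Pow(-20, 2)), Mul(Add(7, 1), Pow(280, -1))), 2) = Pow(Add(Mul(Rational(1, 2), 400), Mul(8, Rational(1, 280))), 2) = Pow(Add(200, Rational(1, 35)), 2) = Pow(Rational(7001, 35), 2) = Rational(49014001, 1225)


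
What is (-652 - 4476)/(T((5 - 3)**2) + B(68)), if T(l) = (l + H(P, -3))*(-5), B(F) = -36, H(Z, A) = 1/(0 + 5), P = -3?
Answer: 5128/57 ≈ 89.965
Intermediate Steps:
H(Z, A) = 1/5
T(l) = -1 - 5*l (T(l) = (l + 1/5)*(-5) = (1/5 + l)*(-5) = -1 - 5*l)
(-652 - 4476)/(T((5 - 3)**2) + B(68)) = (-652 - 4476)/((-1 - 5*(5 - 3)**2) - 36) = -5128/((-1 - 5*2**2) - 36) = -5128/((-1 - 5*4) - 36) = -5128/((-1 - 20) - 36) = -5128/(-21 - 36) = -5128/(-57) = -5128*(-1/57) = 5128/57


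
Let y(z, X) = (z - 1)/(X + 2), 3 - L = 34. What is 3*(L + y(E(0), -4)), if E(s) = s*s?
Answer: -183/2 ≈ -91.500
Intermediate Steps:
E(s) = s²
L = -31 (L = 3 - 1*34 = 3 - 34 = -31)
y(z, X) = (-1 + z)/(2 + X)
3*(L + y(E(0), -4)) = 3*(-31 + (-1 + 0²)/(2 - 4)) = 3*(-31 + (-1 + 0)/(-2)) = 3*(-31 - ½*(-1)) = 3*(-31 + ½) = 3*(-61/2) = -183/2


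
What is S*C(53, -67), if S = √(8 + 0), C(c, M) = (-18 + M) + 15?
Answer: -140*√2 ≈ -197.99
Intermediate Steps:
C(c, M) = -3 + M
S = 2*√2 (S = √8 = 2*√2 ≈ 2.8284)
S*C(53, -67) = (2*√2)*(-3 - 67) = (2*√2)*(-70) = -140*√2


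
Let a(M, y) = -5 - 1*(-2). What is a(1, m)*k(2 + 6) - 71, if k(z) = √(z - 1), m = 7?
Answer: -71 - 3*√7 ≈ -78.937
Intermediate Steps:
k(z) = √(-1 + z)
a(M, y) = -3 (a(M, y) = -5 + 2 = -3)
a(1, m)*k(2 + 6) - 71 = -3*√(-1 + (2 + 6)) - 71 = -3*√(-1 + 8) - 71 = -3*√7 - 71 = -71 - 3*√7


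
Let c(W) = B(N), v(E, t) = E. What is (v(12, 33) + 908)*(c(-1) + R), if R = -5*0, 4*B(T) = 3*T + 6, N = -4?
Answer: -1380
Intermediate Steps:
B(T) = 3/2 + 3*T/4 (B(T) = (3*T + 6)/4 = (6 + 3*T)/4 = 3/2 + 3*T/4)
c(W) = -3/2 (c(W) = 3/2 + (¾)*(-4) = 3/2 - 3 = -3/2)
R = 0
(v(12, 33) + 908)*(c(-1) + R) = (12 + 908)*(-3/2 + 0) = 920*(-3/2) = -1380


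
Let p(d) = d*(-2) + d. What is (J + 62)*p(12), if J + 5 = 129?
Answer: -2232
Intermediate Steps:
p(d) = -d (p(d) = -2*d + d = -d)
J = 124 (J = -5 + 129 = 124)
(J + 62)*p(12) = (124 + 62)*(-1*12) = 186*(-12) = -2232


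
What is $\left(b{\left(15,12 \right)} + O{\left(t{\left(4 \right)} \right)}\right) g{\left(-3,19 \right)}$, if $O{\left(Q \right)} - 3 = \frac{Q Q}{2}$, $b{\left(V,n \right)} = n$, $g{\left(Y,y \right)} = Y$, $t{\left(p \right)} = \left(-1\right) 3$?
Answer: $- \frac{117}{2} \approx -58.5$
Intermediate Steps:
$t{\left(p \right)} = -3$
$O{\left(Q \right)} = 3 + \frac{Q^{2}}{2}$ ($O{\left(Q \right)} = 3 + \frac{Q Q}{2} = 3 + Q^{2} \cdot \frac{1}{2} = 3 + \frac{Q^{2}}{2}$)
$\left(b{\left(15,12 \right)} + O{\left(t{\left(4 \right)} \right)}\right) g{\left(-3,19 \right)} = \left(12 + \left(3 + \frac{\left(-3\right)^{2}}{2}\right)\right) \left(-3\right) = \left(12 + \left(3 + \frac{1}{2} \cdot 9\right)\right) \left(-3\right) = \left(12 + \left(3 + \frac{9}{2}\right)\right) \left(-3\right) = \left(12 + \frac{15}{2}\right) \left(-3\right) = \frac{39}{2} \left(-3\right) = - \frac{117}{2}$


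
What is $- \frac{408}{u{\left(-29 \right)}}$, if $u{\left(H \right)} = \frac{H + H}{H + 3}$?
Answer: $- \frac{5304}{29} \approx -182.9$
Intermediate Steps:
$u{\left(H \right)} = \frac{2 H}{3 + H}$
$- \frac{408}{u{\left(-29 \right)}} = - \frac{408}{2 \left(-29\right) \frac{1}{3 - 29}} = - \frac{408}{2 \left(-29\right) \frac{1}{-26}} = - \frac{408}{2 \left(-29\right) \left(- \frac{1}{26}\right)} = - \frac{408}{\frac{29}{13}} = \left(-408\right) \frac{13}{29} = - \frac{5304}{29}$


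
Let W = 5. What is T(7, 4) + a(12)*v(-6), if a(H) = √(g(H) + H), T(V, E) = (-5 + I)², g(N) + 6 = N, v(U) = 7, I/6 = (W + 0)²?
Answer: 21025 + 21*√2 ≈ 21055.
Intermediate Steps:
I = 150 (I = 6*(5 + 0)² = 6*5² = 6*25 = 150)
g(N) = -6 + N
T(V, E) = 21025 (T(V, E) = (-5 + 150)² = 145² = 21025)
a(H) = √(-6 + 2*H) (a(H) = √((-6 + H) + H) = √(-6 + 2*H))
T(7, 4) + a(12)*v(-6) = 21025 + √(-6 + 2*12)*7 = 21025 + √(-6 + 24)*7 = 21025 + √18*7 = 21025 + (3*√2)*7 = 21025 + 21*√2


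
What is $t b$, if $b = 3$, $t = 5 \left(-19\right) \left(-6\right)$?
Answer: $1710$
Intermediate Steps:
$t = 570$ ($t = \left(-95\right) \left(-6\right) = 570$)
$t b = 570 \cdot 3 = 1710$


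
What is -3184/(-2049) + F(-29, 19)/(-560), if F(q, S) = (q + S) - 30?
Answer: 46625/28686 ≈ 1.6254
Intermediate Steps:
F(q, S) = -30 + S + q (F(q, S) = (S + q) - 30 = -30 + S + q)
-3184/(-2049) + F(-29, 19)/(-560) = -3184/(-2049) + (-30 + 19 - 29)/(-560) = -3184*(-1/2049) - 40*(-1/560) = 3184/2049 + 1/14 = 46625/28686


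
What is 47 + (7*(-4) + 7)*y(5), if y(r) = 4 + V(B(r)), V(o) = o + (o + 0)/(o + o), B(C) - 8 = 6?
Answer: -683/2 ≈ -341.50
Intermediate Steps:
B(C) = 14 (B(C) = 8 + 6 = 14)
V(o) = 1/2 + o (V(o) = o + o/((2*o)) = o + o*(1/(2*o)) = o + 1/2 = 1/2 + o)
y(r) = 37/2 (y(r) = 4 + (1/2 + 14) = 4 + 29/2 = 37/2)
47 + (7*(-4) + 7)*y(5) = 47 + (7*(-4) + 7)*(37/2) = 47 + (-28 + 7)*(37/2) = 47 - 21*37/2 = 47 - 777/2 = -683/2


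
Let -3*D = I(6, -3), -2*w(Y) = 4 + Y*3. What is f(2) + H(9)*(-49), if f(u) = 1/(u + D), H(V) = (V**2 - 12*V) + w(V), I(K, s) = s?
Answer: 12497/6 ≈ 2082.8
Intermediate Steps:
w(Y) = -2 - 3*Y/2 (w(Y) = -(4 + Y*3)/2 = -(4 + 3*Y)/2 = -2 - 3*Y/2)
D = 1 (D = -1/3*(-3) = 1)
H(V) = -2 + V**2 - 27*V/2 (H(V) = (V**2 - 12*V) + (-2 - 3*V/2) = -2 + V**2 - 27*V/2)
f(u) = 1/(1 + u) (f(u) = 1/(u + 1) = 1/(1 + u))
f(2) + H(9)*(-49) = 1/(1 + 2) + (-2 + 9**2 - 27/2*9)*(-49) = 1/3 + (-2 + 81 - 243/2)*(-49) = 1/3 - 85/2*(-49) = 1/3 + 4165/2 = 12497/6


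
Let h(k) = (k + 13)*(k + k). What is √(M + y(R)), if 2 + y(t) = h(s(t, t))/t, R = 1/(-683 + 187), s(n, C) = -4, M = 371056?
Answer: √406766 ≈ 637.78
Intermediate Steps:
h(k) = 2*k*(13 + k) (h(k) = (13 + k)*(2*k) = 2*k*(13 + k))
R = -1/496 (R = 1/(-496) = -1/496 ≈ -0.0020161)
y(t) = -2 - 72/t (y(t) = -2 + (2*(-4)*(13 - 4))/t = -2 + (2*(-4)*9)/t = -2 - 72/t)
√(M + y(R)) = √(371056 + (-2 - 72/(-1/496))) = √(371056 + (-2 - 72*(-496))) = √(371056 + (-2 + 35712)) = √(371056 + 35710) = √406766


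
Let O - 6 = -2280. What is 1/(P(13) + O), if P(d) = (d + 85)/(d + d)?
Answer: -13/29513 ≈ -0.00044048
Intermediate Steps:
P(d) = (85 + d)/(2*d) (P(d) = (85 + d)/((2*d)) = (85 + d)*(1/(2*d)) = (85 + d)/(2*d))
O = -2274 (O = 6 - 2280 = -2274)
1/(P(13) + O) = 1/((½)*(85 + 13)/13 - 2274) = 1/((½)*(1/13)*98 - 2274) = 1/(49/13 - 2274) = 1/(-29513/13) = -13/29513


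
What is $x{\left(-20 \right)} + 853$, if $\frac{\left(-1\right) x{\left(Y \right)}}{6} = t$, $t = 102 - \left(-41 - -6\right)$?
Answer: $31$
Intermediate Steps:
$t = 137$ ($t = 102 - \left(-41 + 6\right) = 102 - -35 = 102 + 35 = 137$)
$x{\left(Y \right)} = -822$ ($x{\left(Y \right)} = \left(-6\right) 137 = -822$)
$x{\left(-20 \right)} + 853 = -822 + 853 = 31$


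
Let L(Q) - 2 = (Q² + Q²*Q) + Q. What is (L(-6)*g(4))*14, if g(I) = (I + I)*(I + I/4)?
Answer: -103040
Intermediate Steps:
L(Q) = 2 + Q + Q² + Q³ (L(Q) = 2 + ((Q² + Q²*Q) + Q) = 2 + ((Q² + Q³) + Q) = 2 + (Q + Q² + Q³) = 2 + Q + Q² + Q³)
g(I) = 5*I²/2 (g(I) = (2*I)*(I + I*(¼)) = (2*I)*(I + I/4) = (2*I)*(5*I/4) = 5*I²/2)
(L(-6)*g(4))*14 = ((2 - 6 + (-6)² + (-6)³)*((5/2)*4²))*14 = ((2 - 6 + 36 - 216)*((5/2)*16))*14 = -184*40*14 = -7360*14 = -103040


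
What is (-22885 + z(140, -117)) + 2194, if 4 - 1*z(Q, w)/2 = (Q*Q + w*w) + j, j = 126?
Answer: -87513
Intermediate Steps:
z(Q, w) = -244 - 2*Q**2 - 2*w**2 (z(Q, w) = 8 - 2*((Q*Q + w*w) + 126) = 8 - 2*((Q**2 + w**2) + 126) = 8 - 2*(126 + Q**2 + w**2) = 8 + (-252 - 2*Q**2 - 2*w**2) = -244 - 2*Q**2 - 2*w**2)
(-22885 + z(140, -117)) + 2194 = (-22885 + (-244 - 2*140**2 - 2*(-117)**2)) + 2194 = (-22885 + (-244 - 2*19600 - 2*13689)) + 2194 = (-22885 + (-244 - 39200 - 27378)) + 2194 = (-22885 - 66822) + 2194 = -89707 + 2194 = -87513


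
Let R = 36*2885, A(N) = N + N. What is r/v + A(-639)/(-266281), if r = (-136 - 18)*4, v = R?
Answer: -7824004/6913986165 ≈ -0.0011316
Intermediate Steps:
A(N) = 2*N
R = 103860
v = 103860
r = -616 (r = -154*4 = -616)
r/v + A(-639)/(-266281) = -616/103860 + (2*(-639))/(-266281) = -616*1/103860 - 1278*(-1/266281) = -154/25965 + 1278/266281 = -7824004/6913986165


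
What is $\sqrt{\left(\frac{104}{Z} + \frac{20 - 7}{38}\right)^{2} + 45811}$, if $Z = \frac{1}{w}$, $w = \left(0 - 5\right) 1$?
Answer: $\frac{\sqrt{456095093}}{38} \approx 562.01$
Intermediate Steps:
$w = -5$ ($w = \left(-5\right) 1 = -5$)
$Z = - \frac{1}{5}$ ($Z = \frac{1}{-5} = - \frac{1}{5} \approx -0.2$)
$\sqrt{\left(\frac{104}{Z} + \frac{20 - 7}{38}\right)^{2} + 45811} = \sqrt{\left(\frac{104}{- \frac{1}{5}} + \frac{20 - 7}{38}\right)^{2} + 45811} = \sqrt{\left(104 \left(-5\right) + \left(20 - 7\right) \frac{1}{38}\right)^{2} + 45811} = \sqrt{\left(-520 + 13 \cdot \frac{1}{38}\right)^{2} + 45811} = \sqrt{\left(-520 + \frac{13}{38}\right)^{2} + 45811} = \sqrt{\left(- \frac{19747}{38}\right)^{2} + 45811} = \sqrt{\frac{389944009}{1444} + 45811} = \sqrt{\frac{456095093}{1444}} = \frac{\sqrt{456095093}}{38}$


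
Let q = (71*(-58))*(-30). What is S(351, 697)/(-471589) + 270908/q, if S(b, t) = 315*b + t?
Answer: 28502981333/14565026265 ≈ 1.9569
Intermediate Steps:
S(b, t) = t + 315*b
q = 123540 (q = -4118*(-30) = 123540)
S(351, 697)/(-471589) + 270908/q = (697 + 315*351)/(-471589) + 270908/123540 = (697 + 110565)*(-1/471589) + 270908*(1/123540) = 111262*(-1/471589) + 67727/30885 = -111262/471589 + 67727/30885 = 28502981333/14565026265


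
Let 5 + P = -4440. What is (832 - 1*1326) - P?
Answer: 3951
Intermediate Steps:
P = -4445 (P = -5 - 4440 = -4445)
(832 - 1*1326) - P = (832 - 1*1326) - 1*(-4445) = (832 - 1326) + 4445 = -494 + 4445 = 3951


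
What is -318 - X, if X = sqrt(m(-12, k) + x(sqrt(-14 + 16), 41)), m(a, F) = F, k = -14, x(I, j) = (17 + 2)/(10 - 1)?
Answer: -318 - I*sqrt(107)/3 ≈ -318.0 - 3.448*I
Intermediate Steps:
x(I, j) = 19/9
X = I*sqrt(107)/3 (X = sqrt(-14 + 19/9) = sqrt(-107/9) = I*sqrt(107)/3 ≈ 3.448*I)
-318 - X = -318 - I*sqrt(107)/3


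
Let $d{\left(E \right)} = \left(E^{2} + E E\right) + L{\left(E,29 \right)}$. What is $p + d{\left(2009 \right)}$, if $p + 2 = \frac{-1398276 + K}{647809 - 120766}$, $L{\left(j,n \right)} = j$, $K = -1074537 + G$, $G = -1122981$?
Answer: $\frac{1418476885491}{175681} \approx 8.0742 \cdot 10^{6}$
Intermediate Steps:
$K = -2197518$ ($K = -1074537 - 1122981 = -2197518$)
$d{\left(E \right)} = E + 2 E^{2}$ ($d{\left(E \right)} = \left(E^{2} + E E\right) + E = \left(E^{2} + E^{2}\right) + E = 2 E^{2} + E = E + 2 E^{2}$)
$p = - \frac{1549960}{175681}$ ($p = -2 + \frac{-1398276 - 2197518}{647809 - 120766} = -2 - \frac{3595794}{527043} = -2 - \frac{1198598}{175681} = - \frac{1549960}{175681} \approx -8.8226$)
$p + d{\left(2009 \right)} = - \frac{1549960}{175681} + 2009 \left(1 + 2 \cdot 2009\right) = - \frac{1549960}{175681} + 2009 \left(1 + 4018\right) = - \frac{1549960}{175681} + 2009 \cdot 4019 = - \frac{1549960}{175681} + 8074171 = \frac{1418476885491}{175681}$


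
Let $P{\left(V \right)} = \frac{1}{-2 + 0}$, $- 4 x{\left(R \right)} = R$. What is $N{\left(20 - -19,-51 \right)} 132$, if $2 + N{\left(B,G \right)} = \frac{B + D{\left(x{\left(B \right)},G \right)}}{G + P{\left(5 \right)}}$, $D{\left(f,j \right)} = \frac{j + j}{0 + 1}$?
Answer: $- \frac{10560}{103} \approx -102.52$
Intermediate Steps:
$x{\left(R \right)} = - \frac{R}{4}$
$D{\left(f,j \right)} = 2 j$ ($D{\left(f,j \right)} = \frac{2 j}{1} = 2 j 1 = 2 j$)
$P{\left(V \right)} = - \frac{1}{2}$ ($P{\left(V \right)} = \frac{1}{-2} = - \frac{1}{2}$)
$N{\left(B,G \right)} = -2 + \frac{B + 2 G}{- \frac{1}{2} + G}$ ($N{\left(B,G \right)} = -2 + \frac{B + 2 G}{G - \frac{1}{2}} = -2 + \frac{B + 2 G}{- \frac{1}{2} + G}$)
$N{\left(20 - -19,-51 \right)} 132 = \frac{2 \left(1 + \left(20 - -19\right)\right)}{-1 + 2 \left(-51\right)} 132 = \frac{2 \left(1 + \left(20 + 19\right)\right)}{-1 - 102} \cdot 132 = \frac{2 \left(1 + 39\right)}{-103} \cdot 132 = 2 \left(- \frac{1}{103}\right) 40 \cdot 132 = \left(- \frac{80}{103}\right) 132 = - \frac{10560}{103}$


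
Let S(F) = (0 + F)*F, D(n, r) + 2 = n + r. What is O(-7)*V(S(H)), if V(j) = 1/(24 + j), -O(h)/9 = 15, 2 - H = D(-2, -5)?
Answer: -27/29 ≈ -0.93103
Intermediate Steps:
D(n, r) = -2 + n + r (D(n, r) = -2 + (n + r) = -2 + n + r)
H = 11 (H = 2 - (-2 - 2 - 5) = 2 - 1*(-9) = 2 + 9 = 11)
S(F) = F² (S(F) = F*F = F²)
O(h) = -135 (O(h) = -9*15 = -135)
O(-7)*V(S(H)) = -135/(24 + 11²) = -135/(24 + 121) = -135/145 = -135*1/145 = -27/29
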